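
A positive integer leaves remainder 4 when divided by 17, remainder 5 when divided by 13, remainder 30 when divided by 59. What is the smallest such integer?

From m ≡ 4 (mod 17) write m = 4 + 17t. Substituting into m ≡ 5 (mod 13) gives 17t ≡ 1 (mod 13), and since 4⁻¹ ≡ 10 (mod 13), t ≡ 10. Hence m ≡ 4 + 17·10 = 174 (mod 221).
From m ≡ 174 (mod 221) write m = 174 + 221t. Substituting into m ≡ 30 (mod 59) gives 221t ≡ 33 (mod 59), and since 44⁻¹ ≡ 55 (mod 59), t ≡ 45. Hence m ≡ 174 + 221·45 = 10119 (mod 13039).

10119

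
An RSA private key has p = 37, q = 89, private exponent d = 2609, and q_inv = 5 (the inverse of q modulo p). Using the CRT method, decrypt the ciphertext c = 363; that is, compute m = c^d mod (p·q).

d_p = d mod (p−1) = 2609 mod 36 = 17; d_q = d mod (q−1) = 57.
m₁ = c^(d_p) mod p: c ≡ 30 (mod 37), and 30^17 mod 37 = 21.
m₂ = c^(d_q) mod q: c ≡ 7 (mod 89), and 7^57 mod 89 = 56.
h = q_inv·(m₁ − m₂) mod p = 5·(21 − 56) mod 37 = 10.
m = m₂ + h·q = 56 + 10·89 = 946.

946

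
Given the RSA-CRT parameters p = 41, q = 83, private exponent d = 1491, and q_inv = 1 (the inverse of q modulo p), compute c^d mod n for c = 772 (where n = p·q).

d_p = d mod (p−1) = 1491 mod 40 = 11; d_q = d mod (q−1) = 15.
m₁ = c^(d_p) mod p: c ≡ 34 (mod 41), and 34^11 mod 41 = 19.
m₂ = c^(d_q) mod q: c ≡ 25 (mod 83), and 25^15 mod 83 = 3.
h = q_inv·(m₁ − m₂) mod p = 1·(19 − 3) mod 41 = 16.
m = m₂ + h·q = 3 + 16·83 = 1331.

1331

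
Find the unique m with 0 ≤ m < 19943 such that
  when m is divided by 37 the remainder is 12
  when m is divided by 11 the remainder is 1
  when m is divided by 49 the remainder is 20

The moduli are pairwise coprime; N = 37·11·49 = 19943.
N/37 = 539; 539 ≡ 21 (mod 37); 21·30 ≡ 1, so inverse 30.
N/11 = 1813; 1813 ≡ 9 (mod 11); 9·5 ≡ 1, so inverse 5.
N/49 = 407; 407 ≡ 15 (mod 49); 15·36 ≡ 1, so inverse 36.
m ≡ 12·539·30 + 1·1813·5 + 20·407·36 = 496145.
496145 mod 19943 = 17513.

17513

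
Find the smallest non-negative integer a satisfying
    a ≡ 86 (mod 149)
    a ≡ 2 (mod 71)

8877

From a ≡ 86 (mod 149) write a = 86 + 149t. Substituting into a ≡ 2 (mod 71) gives 149t ≡ 58 (mod 71), and since 7⁻¹ ≡ 61 (mod 71), t ≡ 59. Hence a ≡ 86 + 149·59 = 8877 (mod 10579).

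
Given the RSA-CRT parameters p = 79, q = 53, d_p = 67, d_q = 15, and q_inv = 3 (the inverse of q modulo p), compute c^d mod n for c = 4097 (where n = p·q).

2588

m₁ = c^(d_p) mod p: c ≡ 68 (mod 79), and 68^67 mod 79 = 60.
m₂ = c^(d_q) mod q: c ≡ 16 (mod 53), and 16^15 mod 53 = 44.
h = q_inv·(m₁ − m₂) mod p = 3·(60 − 44) mod 79 = 48.
m = m₂ + h·q = 44 + 48·53 = 2588.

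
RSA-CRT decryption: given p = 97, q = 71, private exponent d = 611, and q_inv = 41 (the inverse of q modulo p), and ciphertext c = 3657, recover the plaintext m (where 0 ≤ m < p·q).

3574

d_p = d mod (p−1) = 611 mod 96 = 35; d_q = d mod (q−1) = 51.
m₁ = c^(d_p) mod p: c ≡ 68 (mod 97), and 68^35 mod 97 = 82.
m₂ = c^(d_q) mod q: c ≡ 36 (mod 71), and 36^51 mod 71 = 24.
h = q_inv·(m₁ − m₂) mod p = 41·(82 − 24) mod 97 = 50.
m = m₂ + h·q = 24 + 50·71 = 3574.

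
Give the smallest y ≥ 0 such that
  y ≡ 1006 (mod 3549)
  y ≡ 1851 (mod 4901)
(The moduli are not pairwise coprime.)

11653

gcd(3549, 4901) = 169 and 169 | (1851 − 1006), so the pair is consistent; merging gives y ≡ 11653 (mod 102921), where 102921 = lcm(3549, 4901).
The solution is unique modulo lcm(3549, 4901) = 102921.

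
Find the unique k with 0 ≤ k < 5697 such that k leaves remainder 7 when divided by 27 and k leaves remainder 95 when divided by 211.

4948

From k ≡ 7 (mod 27) write k = 7 + 27t. Substituting into k ≡ 95 (mod 211) gives 27t ≡ 88 (mod 211), and since 27⁻¹ ≡ 86 (mod 211), t ≡ 183. Hence k ≡ 7 + 27·183 = 4948 (mod 5697).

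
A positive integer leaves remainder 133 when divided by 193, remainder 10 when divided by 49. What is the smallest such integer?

8046

Combine the congruences pairwise.
From x ≡ 133 (mod 193) write x = 133 + 193t. Substituting into x ≡ 10 (mod 49) gives 193t ≡ 24 (mod 49), and since 46⁻¹ ≡ 16 (mod 49), t ≡ 41. Hence x ≡ 133 + 193·41 = 8046 (mod 9457).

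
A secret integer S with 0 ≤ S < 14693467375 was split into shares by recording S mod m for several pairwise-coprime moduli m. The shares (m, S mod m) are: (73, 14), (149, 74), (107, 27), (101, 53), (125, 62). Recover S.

1315940062

The moduli are pairwise coprime; N = 73·149·107·101·125 = 14693467375.
N/73 = 201280375; 201280375 ≡ 30 (mod 73); 30·56 ≡ 1, so inverse 56.
N/149 = 98613875; 98613875 ≡ 13 (mod 149); 13·23 ≡ 1, so inverse 23.
N/107 = 137322125; 137322125 ≡ 37 (mod 107); 37·81 ≡ 1, so inverse 81.
N/101 = 145479875; 145479875 ≡ 81 (mod 101); 81·5 ≡ 1, so inverse 5.
N/125 = 117547739; 117547739 ≡ 114 (mod 125); 114·34 ≡ 1, so inverse 34.
S ≡ 14·201280375·56 + 74·98613875·23 + 27·137322125·81 + 53·145479875·5 + 62·117547739·34 = 912310917312.
912310917312 mod 14693467375 = 1315940062.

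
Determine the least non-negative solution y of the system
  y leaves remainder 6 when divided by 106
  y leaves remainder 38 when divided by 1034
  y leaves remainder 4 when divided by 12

317476

gcd(106, 1034) = 2 and 2 | (38 − 6), so the pair is consistent; merging gives y ≡ 43466 (mod 54802), where 54802 = lcm(106, 1034).
gcd(54802, 12) = 2 and 2 | (4 − 43466), so the pair is consistent; merging gives y ≡ 317476 (mod 328812), where 328812 = lcm(54802, 12).
The solution is unique modulo lcm(106, 1034, 12) = 328812.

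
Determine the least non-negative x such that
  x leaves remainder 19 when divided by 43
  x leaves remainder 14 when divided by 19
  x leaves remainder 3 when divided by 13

4878

The moduli are pairwise coprime; N = 43·19·13 = 10621.
N/43 = 247; 247 ≡ 32 (mod 43); 32·39 ≡ 1, so inverse 39.
N/19 = 559; 559 ≡ 8 (mod 19); 8·12 ≡ 1, so inverse 12.
N/13 = 817; 817 ≡ 11 (mod 13); 11·6 ≡ 1, so inverse 6.
x ≡ 19·247·39 + 14·559·12 + 3·817·6 = 291645.
291645 mod 10621 = 4878.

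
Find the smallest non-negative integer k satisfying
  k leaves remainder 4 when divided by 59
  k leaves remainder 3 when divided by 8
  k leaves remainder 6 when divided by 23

5963

The moduli are pairwise coprime; N = 59·8·23 = 10856.
N/59 = 184; 184 ≡ 7 (mod 59); 7·17 ≡ 1, so inverse 17.
N/8 = 1357; 1357 ≡ 5 (mod 8); 5·5 ≡ 1, so inverse 5.
N/23 = 472; 472 ≡ 12 (mod 23); 12·2 ≡ 1, so inverse 2.
k ≡ 4·184·17 + 3·1357·5 + 6·472·2 = 38531.
38531 mod 10856 = 5963.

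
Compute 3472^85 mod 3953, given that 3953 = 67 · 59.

Mod 67: 3472 ≡ 55; by Fermat, exponent reduces to 85 mod 66 = 19; 55^19 ≡ 26 (mod 67).
Mod 59: 3472 ≡ 50; by Fermat, exponent reduces to 85 mod 58 = 27; 50^27 ≡ 8 (mod 59).
Combine by CRT: x ≡ 26 (mod 67), x ≡ 8 (mod 59) ⇒ x ≡ 2840 (mod 3953).

2840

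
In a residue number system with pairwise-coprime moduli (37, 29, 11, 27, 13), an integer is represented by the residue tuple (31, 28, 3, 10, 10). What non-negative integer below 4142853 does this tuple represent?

2322928

The moduli are pairwise coprime; N = 37·29·11·27·13 = 4142853.
N/37 = 111969; 111969 ≡ 7 (mod 37); 7·16 ≡ 1, so inverse 16.
N/29 = 142857; 142857 ≡ 3 (mod 29); 3·10 ≡ 1, so inverse 10.
N/11 = 376623; 376623 ≡ 5 (mod 11); 5·9 ≡ 1, so inverse 9.
N/27 = 153439; 153439 ≡ 25 (mod 27); 25·13 ≡ 1, so inverse 13.
N/13 = 318681; 318681 ≡ 12 (mod 13); 12·12 ≡ 1, so inverse 12.
x ≡ 31·111969·16 + 28·142857·10 + 3·376623·9 + 10·153439·13 + 10·318681·12 = 163894195.
163894195 mod 4142853 = 2322928.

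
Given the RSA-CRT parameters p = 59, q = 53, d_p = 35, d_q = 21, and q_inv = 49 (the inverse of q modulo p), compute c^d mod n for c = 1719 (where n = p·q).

288

m₁ = c^(d_p) mod p: c ≡ 8 (mod 59), and 8^35 mod 59 = 52.
m₂ = c^(d_q) mod q: c ≡ 23 (mod 53), and 23^21 mod 53 = 23.
h = q_inv·(m₁ − m₂) mod p = 49·(52 − 23) mod 59 = 5.
m = m₂ + h·q = 23 + 5·53 = 288.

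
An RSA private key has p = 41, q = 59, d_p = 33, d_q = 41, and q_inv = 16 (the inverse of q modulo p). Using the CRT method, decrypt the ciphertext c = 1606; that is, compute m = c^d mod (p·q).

m₁ = c^(d_p) mod p: c ≡ 7 (mod 41), and 7^33 mod 41 = 29.
m₂ = c^(d_q) mod q: c ≡ 13 (mod 59), and 13^41 mod 59 = 52.
h = q_inv·(m₁ − m₂) mod p = 16·(29 − 52) mod 41 = 1.
m = m₂ + h·q = 52 + 1·59 = 111.

111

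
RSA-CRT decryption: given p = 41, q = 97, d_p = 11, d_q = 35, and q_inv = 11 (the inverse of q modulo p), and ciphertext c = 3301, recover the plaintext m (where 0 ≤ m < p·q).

266

m₁ = c^(d_p) mod p: c ≡ 21 (mod 41), and 21^11 mod 41 = 20.
m₂ = c^(d_q) mod q: c ≡ 3 (mod 97), and 3^35 mod 97 = 72.
h = q_inv·(m₁ − m₂) mod p = 11·(20 − 72) mod 41 = 2.
m = m₂ + h·q = 72 + 2·97 = 266.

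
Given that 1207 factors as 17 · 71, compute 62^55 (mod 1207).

751

Mod 17: 62 ≡ 11; by Fermat, exponent reduces to 55 mod 16 = 7; 11^7 ≡ 3 (mod 17).
Mod 71: 62 ≡ 62; 62^55 ≡ 41 (mod 71).
Combine by CRT: x ≡ 3 (mod 17), x ≡ 41 (mod 71) ⇒ x ≡ 751 (mod 1207).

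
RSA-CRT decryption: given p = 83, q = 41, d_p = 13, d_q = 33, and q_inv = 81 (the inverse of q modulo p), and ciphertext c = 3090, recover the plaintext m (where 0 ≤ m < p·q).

m₁ = c^(d_p) mod p: c ≡ 19 (mod 83), and 19^13 mod 83 = 57.
m₂ = c^(d_q) mod q: c ≡ 15 (mod 41), and 15^33 mod 41 = 35.
h = q_inv·(m₁ − m₂) mod p = 81·(57 − 35) mod 83 = 39.
m = m₂ + h·q = 35 + 39·41 = 1634.

1634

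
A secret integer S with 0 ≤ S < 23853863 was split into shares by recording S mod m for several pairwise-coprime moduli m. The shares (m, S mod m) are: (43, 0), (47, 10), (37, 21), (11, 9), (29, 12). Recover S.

23234319

From S ≡ 0 (mod 43) write S = 0 + 43t. Substituting into S ≡ 10 (mod 47) gives 43t ≡ 10 (mod 47), and since 43⁻¹ ≡ 35 (mod 47), t ≡ 21. Hence S ≡ 0 + 43·21 = 903 (mod 2021).
From S ≡ 903 (mod 2021) write S = 903 + 2021t. Substituting into S ≡ 21 (mod 37) gives 2021t ≡ 6 (mod 37), and since 23⁻¹ ≡ 29 (mod 37), t ≡ 26. Hence S ≡ 903 + 2021·26 = 53449 (mod 74777).
From S ≡ 53449 (mod 74777) write S = 53449 + 74777t. Substituting into S ≡ 9 (mod 11) gives 74777t ≡ 9 (mod 11), and since 10⁻¹ ≡ 10 (mod 11), t ≡ 2. Hence S ≡ 53449 + 74777·2 = 203003 (mod 822547).
From S ≡ 203003 (mod 822547) write S = 203003 + 822547t. Substituting into S ≡ 12 (mod 29) gives 822547t ≡ 9 (mod 29), and since 20⁻¹ ≡ 16 (mod 29), t ≡ 28. Hence S ≡ 203003 + 822547·28 = 23234319 (mod 23853863).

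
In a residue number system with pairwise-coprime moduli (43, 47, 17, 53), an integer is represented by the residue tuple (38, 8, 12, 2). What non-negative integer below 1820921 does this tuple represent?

1013892

From x ≡ 38 (mod 43) write x = 38 + 43t. Substituting into x ≡ 8 (mod 47) gives 43t ≡ 17 (mod 47), and since 43⁻¹ ≡ 35 (mod 47), t ≡ 31. Hence x ≡ 38 + 43·31 = 1371 (mod 2021).
From x ≡ 1371 (mod 2021) write x = 1371 + 2021t. Substituting into x ≡ 12 (mod 17) gives 2021t ≡ 1 (mod 17), and since 15⁻¹ ≡ 8 (mod 17), t ≡ 8. Hence x ≡ 1371 + 2021·8 = 17539 (mod 34357).
From x ≡ 17539 (mod 34357) write x = 17539 + 34357t. Substituting into x ≡ 2 (mod 53) gives 34357t ≡ 6 (mod 53), and since 13⁻¹ ≡ 49 (mod 53), t ≡ 29. Hence x ≡ 17539 + 34357·29 = 1013892 (mod 1820921).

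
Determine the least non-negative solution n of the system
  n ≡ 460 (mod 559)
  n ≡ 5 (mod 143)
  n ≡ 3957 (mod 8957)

gcd(559, 143) = 13 and 13 | (5 − 460), so the pair is consistent; merging gives n ≡ 1578 (mod 6149), where 6149 = lcm(559, 143).
gcd(6149, 8957) = 13 and 13 | (3957 − 1578), so the pair is consistent; merging gives n ≡ 290581 (mod 4236661), where 4236661 = lcm(6149, 8957).
The solution is unique modulo lcm(559, 143, 8957) = 4236661.

290581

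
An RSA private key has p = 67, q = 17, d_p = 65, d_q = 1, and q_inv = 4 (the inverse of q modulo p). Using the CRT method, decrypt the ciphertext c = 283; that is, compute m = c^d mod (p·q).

m₁ = c^(d_p) mod p: c ≡ 15 (mod 67), and 15^65 mod 67 = 9.
m₂ = c^(d_q) mod q: c ≡ 11 (mod 17), and 11^1 mod 17 = 11.
h = q_inv·(m₁ − m₂) mod p = 4·(9 − 11) mod 67 = 59.
m = m₂ + h·q = 11 + 59·17 = 1014.

1014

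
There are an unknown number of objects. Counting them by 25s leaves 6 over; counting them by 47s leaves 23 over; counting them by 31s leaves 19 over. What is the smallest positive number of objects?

From N ≡ 6 (mod 25) write N = 6 + 25t. Substituting into N ≡ 23 (mod 47) gives 25t ≡ 17 (mod 47), and since 25⁻¹ ≡ 32 (mod 47), t ≡ 27. Hence N ≡ 6 + 25·27 = 681 (mod 1175).
From N ≡ 681 (mod 1175) write N = 681 + 1175t. Substituting into N ≡ 19 (mod 31) gives 1175t ≡ 20 (mod 31), and since 28⁻¹ ≡ 10 (mod 31), t ≡ 14. Hence N ≡ 681 + 1175·14 = 17131 (mod 36425).

17131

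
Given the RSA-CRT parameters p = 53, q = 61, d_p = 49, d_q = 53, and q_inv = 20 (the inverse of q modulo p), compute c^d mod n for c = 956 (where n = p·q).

m₁ = c^(d_p) mod p: c ≡ 2 (mod 53), and 2^49 mod 53 = 20.
m₂ = c^(d_q) mod q: c ≡ 41 (mod 61), and 41^53 mod 61 = 52.
h = q_inv·(m₁ − m₂) mod p = 20·(20 − 52) mod 53 = 49.
m = m₂ + h·q = 52 + 49·61 = 3041.

3041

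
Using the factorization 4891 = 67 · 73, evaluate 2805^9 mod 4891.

Mod 67: 2805 ≡ 58; 58^9 ≡ 43 (mod 67).
Mod 73: 2805 ≡ 31; 31^9 ≡ 51 (mod 73).
Combine by CRT: x ≡ 43 (mod 67), x ≡ 51 (mod 73) ⇒ x ≡ 1584 (mod 4891).

1584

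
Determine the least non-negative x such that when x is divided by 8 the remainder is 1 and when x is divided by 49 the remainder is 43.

337

Combine the congruences pairwise.
From x ≡ 1 (mod 8) write x = 1 + 8t. Substituting into x ≡ 43 (mod 49) gives 8t ≡ 42 (mod 49), and since 8⁻¹ ≡ 43 (mod 49), t ≡ 42. Hence x ≡ 1 + 8·42 = 337 (mod 392).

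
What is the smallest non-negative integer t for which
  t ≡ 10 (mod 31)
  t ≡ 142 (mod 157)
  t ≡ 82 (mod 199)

The moduli are pairwise coprime; N = 31·157·199 = 968533.
N/31 = 31243; 31243 ≡ 26 (mod 31); 26·6 ≡ 1, so inverse 6.
N/157 = 6169; 6169 ≡ 46 (mod 157); 46·99 ≡ 1, so inverse 99.
N/199 = 4867; 4867 ≡ 91 (mod 199); 91·35 ≡ 1, so inverse 35.
t ≡ 10·31243·6 + 142·6169·99 + 82·4867·35 = 102566672.
102566672 mod 968533 = 870707.

870707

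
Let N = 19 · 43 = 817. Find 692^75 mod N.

Mod 19: 692 ≡ 8; by Fermat, exponent reduces to 75 mod 18 = 3; 8^3 ≡ 18 (mod 19).
Mod 43: 692 ≡ 4; by Fermat, exponent reduces to 75 mod 42 = 33; 4^33 ≡ 35 (mod 43).
Combine by CRT: x ≡ 18 (mod 19), x ≡ 35 (mod 43) ⇒ x ≡ 379 (mod 817).

379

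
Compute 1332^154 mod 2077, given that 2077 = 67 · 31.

1

Mod 67: 1332 ≡ 59; by Fermat, exponent reduces to 154 mod 66 = 22; 59^22 ≡ 1 (mod 67).
Mod 31: 1332 ≡ 30; by Fermat, exponent reduces to 154 mod 30 = 4; 30^4 ≡ 1 (mod 31).
Combine by CRT: x ≡ 1 (mod 67), x ≡ 1 (mod 31) ⇒ x ≡ 1 (mod 2077).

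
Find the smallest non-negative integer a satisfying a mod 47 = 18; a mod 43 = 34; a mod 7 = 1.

2227

The moduli are pairwise coprime; N = 47·43·7 = 14147.
N/47 = 301; 301 ≡ 19 (mod 47); 19·5 ≡ 1, so inverse 5.
N/43 = 329; 329 ≡ 28 (mod 43); 28·20 ≡ 1, so inverse 20.
N/7 = 2021; 2021 ≡ 5 (mod 7); 5·3 ≡ 1, so inverse 3.
a ≡ 18·301·5 + 34·329·20 + 1·2021·3 = 256873.
256873 mod 14147 = 2227.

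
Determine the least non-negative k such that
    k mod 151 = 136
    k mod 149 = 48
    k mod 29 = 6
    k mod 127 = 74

825955

The moduli are pairwise coprime; N = 151·149·29·127 = 82863817.
N/151 = 548767; 548767 ≡ 33 (mod 151); 33·119 ≡ 1, so inverse 119.
N/149 = 556133; 556133 ≡ 65 (mod 149); 65·94 ≡ 1, so inverse 94.
N/29 = 2857373; 2857373 ≡ 3 (mod 29); 3·10 ≡ 1, so inverse 10.
N/127 = 652471; 652471 ≡ 72 (mod 127); 72·30 ≡ 1, so inverse 30.
k ≡ 136·548767·119 + 48·556133·94 + 6·2857373·10 + 74·652471·30 = 13010445224.
13010445224 mod 82863817 = 825955.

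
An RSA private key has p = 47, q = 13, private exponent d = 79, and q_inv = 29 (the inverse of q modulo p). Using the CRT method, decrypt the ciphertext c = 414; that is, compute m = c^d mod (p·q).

d_p = d mod (p−1) = 79 mod 46 = 33; d_q = d mod (q−1) = 7.
m₁ = c^(d_p) mod p: c ≡ 38 (mod 47), and 38^33 mod 47 = 40.
m₂ = c^(d_q) mod q: c ≡ 11 (mod 13), and 11^7 mod 13 = 2.
h = q_inv·(m₁ − m₂) mod p = 29·(40 − 2) mod 47 = 21.
m = m₂ + h·q = 2 + 21·13 = 275.

275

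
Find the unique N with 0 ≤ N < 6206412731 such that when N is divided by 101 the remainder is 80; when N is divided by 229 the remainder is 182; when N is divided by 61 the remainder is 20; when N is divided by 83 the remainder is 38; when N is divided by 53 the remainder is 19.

5152582851

The moduli are pairwise coprime; M = 101·229·61·83·53 = 6206412731.
M/101 = 61449631; 61449631 ≡ 19 (mod 101); 19·16 ≡ 1, so inverse 16.
M/229 = 27102239; 27102239 ≡ 89 (mod 229); 89·211 ≡ 1, so inverse 211.
M/61 = 101744471; 101744471 ≡ 9 (mod 61); 9·34 ≡ 1, so inverse 34.
M/83 = 74776057; 74776057 ≡ 29 (mod 83); 29·63 ≡ 1, so inverse 63.
M/53 = 117102127; 117102127 ≡ 5 (mod 53); 5·32 ≡ 1, so inverse 32.
N ≡ 80·61449631·16 + 182·27102239·211 + 20·101744471·34 + 38·74776057·63 + 19·117102127·32 = 1438833923712.
1438833923712 mod 6206412731 = 5152582851.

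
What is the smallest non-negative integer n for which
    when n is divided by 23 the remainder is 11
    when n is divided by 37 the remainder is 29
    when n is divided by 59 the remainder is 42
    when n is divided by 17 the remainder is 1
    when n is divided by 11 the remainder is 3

The moduli are pairwise coprime; M = 23·37·59·17·11 = 9389083.
M/23 = 408221; 408221 ≡ 17 (mod 23); 17·19 ≡ 1, so inverse 19.
M/37 = 253759; 253759 ≡ 13 (mod 37); 13·20 ≡ 1, so inverse 20.
M/59 = 159137; 159137 ≡ 14 (mod 59); 14·38 ≡ 1, so inverse 38.
M/17 = 552299; 552299 ≡ 3 (mod 17); 3·6 ≡ 1, so inverse 6.
M/11 = 853553; 853553 ≡ 8 (mod 11); 8·7 ≡ 1, so inverse 7.
n ≡ 11·408221·19 + 29·253759·20 + 42·159137·38 + 1·552299·6 + 3·853553·7 = 507719468.
507719468 mod 9389083 = 708986.

708986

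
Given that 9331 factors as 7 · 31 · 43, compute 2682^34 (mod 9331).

Mod 7: 2682 ≡ 1; by Fermat, exponent reduces to 34 mod 6 = 4; 1^4 ≡ 1 (mod 7).
Mod 31: 2682 ≡ 16; by Fermat, exponent reduces to 34 mod 30 = 4; 16^4 ≡ 2 (mod 31).
Mod 43: 2682 ≡ 16; 16^34 ≡ 35 (mod 43).
Combine by CRT: x ≡ 1 (mod 7), x ≡ 2 (mod 31), x ≡ 35 (mod 43) ⇒ x ≡ 1583 (mod 9331).

1583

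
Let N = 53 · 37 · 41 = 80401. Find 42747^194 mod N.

Mod 53: 42747 ≡ 29; by Fermat, exponent reduces to 194 mod 52 = 38; 29^38 ≡ 42 (mod 53).
Mod 37: 42747 ≡ 12; by Fermat, exponent reduces to 194 mod 36 = 14; 12^14 ≡ 7 (mod 37).
Mod 41: 42747 ≡ 25; by Fermat, exponent reduces to 194 mod 40 = 34; 25^34 ≡ 18 (mod 41).
Combine by CRT: x ≡ 42 (mod 53), x ≡ 7 (mod 37), x ≡ 18 (mod 41) ⇒ x ≡ 8628 (mod 80401).

8628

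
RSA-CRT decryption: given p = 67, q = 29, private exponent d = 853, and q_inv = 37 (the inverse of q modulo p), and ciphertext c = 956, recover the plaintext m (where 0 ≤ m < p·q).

1275

d_p = d mod (p−1) = 853 mod 66 = 61; d_q = d mod (q−1) = 13.
m₁ = c^(d_p) mod p: c ≡ 18 (mod 67), and 18^61 mod 67 = 2.
m₂ = c^(d_q) mod q: c ≡ 28 (mod 29), and 28^13 mod 29 = 28.
h = q_inv·(m₁ − m₂) mod p = 37·(2 − 28) mod 67 = 43.
m = m₂ + h·q = 28 + 43·29 = 1275.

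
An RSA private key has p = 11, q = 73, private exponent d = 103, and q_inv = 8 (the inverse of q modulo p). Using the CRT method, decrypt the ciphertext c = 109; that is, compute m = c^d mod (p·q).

406

d_p = d mod (p−1) = 103 mod 10 = 3; d_q = d mod (q−1) = 31.
m₁ = c^(d_p) mod p: c ≡ 10 (mod 11), and 10^3 mod 11 = 10.
m₂ = c^(d_q) mod q: c ≡ 36 (mod 73), and 36^31 mod 73 = 41.
h = q_inv·(m₁ − m₂) mod p = 8·(10 − 41) mod 11 = 5.
m = m₂ + h·q = 41 + 5·73 = 406.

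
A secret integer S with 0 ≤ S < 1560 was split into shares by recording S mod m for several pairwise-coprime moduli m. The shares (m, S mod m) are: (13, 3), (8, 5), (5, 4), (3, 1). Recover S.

1069

The moduli are pairwise coprime; N = 13·8·5·3 = 1560.
N/13 = 120; 120 ≡ 3 (mod 13); 3·9 ≡ 1, so inverse 9.
N/8 = 195; 195 ≡ 3 (mod 8); 3·3 ≡ 1, so inverse 3.
N/5 = 312; 312 ≡ 2 (mod 5); 2·3 ≡ 1, so inverse 3.
N/3 = 520; 520 ≡ 1 (mod 3), inverse 1.
S ≡ 3·120·9 + 5·195·3 + 4·312·3 + 1·520·1 = 10429.
10429 mod 1560 = 1069.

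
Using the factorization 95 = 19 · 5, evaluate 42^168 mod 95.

Mod 19: 42 ≡ 4; by Fermat, exponent reduces to 168 mod 18 = 6; 4^6 ≡ 11 (mod 19).
Mod 5: 42 ≡ 2; since 4 | 168, by Fermat 2^168 ≡ 1 (mod 5).
Combine by CRT: x ≡ 11 (mod 19), x ≡ 1 (mod 5) ⇒ x ≡ 11 (mod 95).

11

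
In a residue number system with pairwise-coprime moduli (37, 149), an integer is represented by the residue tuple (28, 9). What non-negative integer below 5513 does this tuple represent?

From x ≡ 28 (mod 37) write x = 28 + 37t. Substituting into x ≡ 9 (mod 149) gives 37t ≡ 130 (mod 149), and since 37⁻¹ ≡ 145 (mod 149), t ≡ 76. Hence x ≡ 28 + 37·76 = 2840 (mod 5513).

2840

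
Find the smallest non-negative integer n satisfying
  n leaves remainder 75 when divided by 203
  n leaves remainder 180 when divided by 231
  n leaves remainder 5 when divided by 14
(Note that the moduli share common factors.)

11037

gcd(203, 231) = 7 and 7 | (180 − 75), so the pair is consistent; merging gives n ≡ 4338 (mod 6699), where 6699 = lcm(203, 231).
gcd(6699, 14) = 7 and 7 | (5 − 4338), so the pair is consistent; merging gives n ≡ 11037 (mod 13398), where 13398 = lcm(6699, 14).
The solution is unique modulo lcm(203, 231, 14) = 13398.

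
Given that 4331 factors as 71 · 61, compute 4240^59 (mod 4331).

Mod 71: 4240 ≡ 51; 51^59 ≡ 23 (mod 71).
Mod 61: 4240 ≡ 31; 31^59 ≡ 2 (mod 61).
Combine by CRT: x ≡ 23 (mod 71), x ≡ 2 (mod 61) ⇒ x ≡ 307 (mod 4331).

307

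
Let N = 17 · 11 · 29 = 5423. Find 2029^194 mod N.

4728

Mod 17: 2029 ≡ 6; by Fermat, exponent reduces to 194 mod 16 = 2; 6^2 ≡ 2 (mod 17).
Mod 11: 2029 ≡ 5; by Fermat, exponent reduces to 194 mod 10 = 4; 5^4 ≡ 9 (mod 11).
Mod 29: 2029 ≡ 28; by Fermat, exponent reduces to 194 mod 28 = 26; 28^26 ≡ 1 (mod 29).
Combine by CRT: x ≡ 2 (mod 17), x ≡ 9 (mod 11), x ≡ 1 (mod 29) ⇒ x ≡ 4728 (mod 5423).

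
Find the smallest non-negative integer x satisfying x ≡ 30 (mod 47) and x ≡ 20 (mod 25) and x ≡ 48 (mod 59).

37395

The moduli are pairwise coprime; N = 47·25·59 = 69325.
N/47 = 1475; 1475 ≡ 18 (mod 47); 18·34 ≡ 1, so inverse 34.
N/25 = 2773; 2773 ≡ 23 (mod 25); 23·12 ≡ 1, so inverse 12.
N/59 = 1175; 1175 ≡ 54 (mod 59); 54·47 ≡ 1, so inverse 47.
x ≡ 30·1475·34 + 20·2773·12 + 48·1175·47 = 4820820.
4820820 mod 69325 = 37395.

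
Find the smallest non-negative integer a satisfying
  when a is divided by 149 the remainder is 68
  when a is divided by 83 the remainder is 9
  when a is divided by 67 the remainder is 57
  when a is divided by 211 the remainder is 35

56978264

Combine the congruences pairwise.
From a ≡ 68 (mod 149) write a = 68 + 149t. Substituting into a ≡ 9 (mod 83) gives 149t ≡ 24 (mod 83), and since 66⁻¹ ≡ 39 (mod 83), t ≡ 23. Hence a ≡ 68 + 149·23 = 3495 (mod 12367).
From a ≡ 3495 (mod 12367) write a = 3495 + 12367t. Substituting into a ≡ 57 (mod 67) gives 12367t ≡ 46 (mod 67), and since 39⁻¹ ≡ 55 (mod 67), t ≡ 51. Hence a ≡ 3495 + 12367·51 = 634212 (mod 828589).
From a ≡ 634212 (mod 828589) write a = 634212 + 828589t. Substituting into a ≡ 35 (mod 211) gives 828589t ≡ 89 (mod 211), and since 203⁻¹ ≡ 79 (mod 211), t ≡ 68. Hence a ≡ 634212 + 828589·68 = 56978264 (mod 174832279).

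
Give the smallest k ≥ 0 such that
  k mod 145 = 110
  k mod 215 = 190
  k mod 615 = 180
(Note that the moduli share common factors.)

88125

Combine the congruences pairwise.
gcd(145, 215) = 5 and 5 | (190 − 110), so the pair is consistent; merging gives k ≡ 835 (mod 6235), where 6235 = lcm(145, 215).
gcd(6235, 615) = 5 and 5 | (180 − 835), so the pair is consistent; merging gives k ≡ 88125 (mod 766905), where 766905 = lcm(6235, 615).
The solution is unique modulo lcm(145, 215, 615) = 766905.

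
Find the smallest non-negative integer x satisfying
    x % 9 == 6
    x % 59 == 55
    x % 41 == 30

645

From x ≡ 6 (mod 9) write x = 6 + 9t. Substituting into x ≡ 55 (mod 59) gives 9t ≡ 49 (mod 59), and since 9⁻¹ ≡ 46 (mod 59), t ≡ 12. Hence x ≡ 6 + 9·12 = 114 (mod 531).
From x ≡ 114 (mod 531) write x = 114 + 531t. Substituting into x ≡ 30 (mod 41) gives 531t ≡ 39 (mod 41), and since 39⁻¹ ≡ 20 (mod 41), t ≡ 1. Hence x ≡ 114 + 531·1 = 645 (mod 21771).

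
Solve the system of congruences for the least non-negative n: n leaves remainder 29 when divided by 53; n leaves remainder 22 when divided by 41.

1990

From n ≡ 29 (mod 53) write n = 29 + 53t. Substituting into n ≡ 22 (mod 41) gives 53t ≡ 34 (mod 41), and since 12⁻¹ ≡ 24 (mod 41), t ≡ 37. Hence n ≡ 29 + 53·37 = 1990 (mod 2173).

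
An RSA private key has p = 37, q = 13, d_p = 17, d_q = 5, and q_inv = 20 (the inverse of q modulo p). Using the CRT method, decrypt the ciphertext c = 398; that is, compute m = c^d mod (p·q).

m₁ = c^(d_p) mod p: c ≡ 28 (mod 37), and 28^17 mod 37 = 4.
m₂ = c^(d_q) mod q: c ≡ 8 (mod 13), and 8^5 mod 13 = 8.
h = q_inv·(m₁ − m₂) mod p = 20·(4 − 8) mod 37 = 31.
m = m₂ + h·q = 8 + 31·13 = 411.

411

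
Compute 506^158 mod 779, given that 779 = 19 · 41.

Mod 19: 506 ≡ 12; by Fermat, exponent reduces to 158 mod 18 = 14; 12^14 ≡ 11 (mod 19).
Mod 41: 506 ≡ 14; by Fermat, exponent reduces to 158 mod 40 = 38; 14^38 ≡ 9 (mod 41).
Combine by CRT: x ≡ 11 (mod 19), x ≡ 9 (mod 41) ⇒ x ≡ 296 (mod 779).

296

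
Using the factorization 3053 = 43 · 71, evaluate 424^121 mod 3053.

Mod 43: 424 ≡ 37; by Fermat, exponent reduces to 121 mod 42 = 37; 37^37 ≡ 37 (mod 43).
Mod 71: 424 ≡ 69; by Fermat, exponent reduces to 121 mod 70 = 51; 69^51 ≡ 68 (mod 71).
Combine by CRT: x ≡ 37 (mod 43), x ≡ 68 (mod 71) ⇒ x ≡ 1843 (mod 3053).

1843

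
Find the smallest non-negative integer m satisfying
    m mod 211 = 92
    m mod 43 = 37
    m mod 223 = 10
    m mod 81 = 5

95621072

The moduli are pairwise coprime; N = 211·43·223·81 = 163885599.
N/211 = 776709; 776709 ≡ 18 (mod 211); 18·129 ≡ 1, so inverse 129.
N/43 = 3811293; 3811293 ≡ 31 (mod 43); 31·25 ≡ 1, so inverse 25.
N/223 = 734913; 734913 ≡ 128 (mod 223); 128·169 ≡ 1, so inverse 169.
N/81 = 2023279; 2023279 ≡ 61 (mod 81); 61·4 ≡ 1, so inverse 4.
m ≡ 92·776709·129 + 37·3811293·25 + 10·734913·169 + 5·2023279·4 = 14025896987.
14025896987 mod 163885599 = 95621072.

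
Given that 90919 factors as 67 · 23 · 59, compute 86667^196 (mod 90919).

Mod 67: 86667 ≡ 36; by Fermat, exponent reduces to 196 mod 66 = 64; 36^64 ≡ 35 (mod 67).
Mod 23: 86667 ≡ 3; by Fermat, exponent reduces to 196 mod 22 = 20; 3^20 ≡ 18 (mod 23).
Mod 59: 86667 ≡ 55; by Fermat, exponent reduces to 196 mod 58 = 22; 55^22 ≡ 36 (mod 59).
Combine by CRT: x ≡ 35 (mod 67), x ≡ 18 (mod 23), x ≡ 36 (mod 59) ⇒ x ≡ 18326 (mod 90919).

18326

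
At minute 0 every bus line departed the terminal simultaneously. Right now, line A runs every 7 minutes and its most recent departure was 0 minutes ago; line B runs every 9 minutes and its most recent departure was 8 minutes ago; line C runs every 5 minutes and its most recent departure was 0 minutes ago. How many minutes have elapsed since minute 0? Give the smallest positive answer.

The moduli are pairwise coprime; N = 7·9·5 = 315.
N/7 = 45; 45 ≡ 3 (mod 7); 3·5 ≡ 1, so inverse 5.
N/9 = 35; 35 ≡ 8 (mod 9); 8·8 ≡ 1, so inverse 8.
N/5 = 63; 63 ≡ 3 (mod 5); 3·2 ≡ 1, so inverse 2.
t ≡ 0·45·5 + 8·35·8 + 0·63·2 = 2240.
2240 mod 315 = 35.

35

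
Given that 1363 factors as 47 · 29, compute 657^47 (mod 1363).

Mod 47: 657 ≡ 46; by Fermat, exponent reduces to 47 mod 46 = 1; 46^1 ≡ 46 (mod 47).
Mod 29: 657 ≡ 19; by Fermat, exponent reduces to 47 mod 28 = 19; 19^19 ≡ 8 (mod 29).
Combine by CRT: x ≡ 46 (mod 47), x ≡ 8 (mod 29) ⇒ x ≡ 704 (mod 1363).

704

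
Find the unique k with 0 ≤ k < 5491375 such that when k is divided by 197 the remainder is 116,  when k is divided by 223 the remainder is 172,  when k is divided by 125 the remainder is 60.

The moduli are pairwise coprime; N = 197·223·125 = 5491375.
N/197 = 27875; 27875 ≡ 98 (mod 197); 98·195 ≡ 1, so inverse 195.
N/223 = 24625; 24625 ≡ 95 (mod 223); 95·54 ≡ 1, so inverse 54.
N/125 = 43931; 43931 ≡ 56 (mod 125); 56·96 ≡ 1, so inverse 96.
k ≡ 116·27875·195 + 172·24625·54 + 60·43931·96 = 1112292060.
1112292060 mod 5491375 = 3034310.

3034310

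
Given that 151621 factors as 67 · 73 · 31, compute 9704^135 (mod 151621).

Mod 67: 9704 ≡ 56; by Fermat, exponent reduces to 135 mod 66 = 3; 56^3 ≡ 9 (mod 67).
Mod 73: 9704 ≡ 68; by Fermat, exponent reduces to 135 mod 72 = 63; 68^63 ≡ 51 (mod 73).
Mod 31: 9704 ≡ 1; by Fermat, exponent reduces to 135 mod 30 = 15; 1^15 ≡ 1 (mod 31).
Combine by CRT: x ≡ 9 (mod 67), x ≡ 51 (mod 73), x ≡ 1 (mod 31) ⇒ x ≡ 23995 (mod 151621).

23995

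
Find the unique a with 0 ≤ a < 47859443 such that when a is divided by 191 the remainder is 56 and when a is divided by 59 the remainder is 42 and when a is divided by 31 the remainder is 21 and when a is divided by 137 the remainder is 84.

38799032

The moduli are pairwise coprime; N = 191·59·31·137 = 47859443.
N/191 = 250573; 250573 ≡ 172 (mod 191); 172·10 ≡ 1, so inverse 10.
N/59 = 811177; 811177 ≡ 45 (mod 59); 45·21 ≡ 1, so inverse 21.
N/31 = 1543853; 1543853 ≡ 22 (mod 31); 22·24 ≡ 1, so inverse 24.
N/137 = 349339; 349339 ≡ 126 (mod 137); 126·112 ≡ 1, so inverse 112.
a ≡ 56·250573·10 + 42·811177·21 + 21·1543853·24 + 84·349339·112 = 4920462218.
4920462218 mod 47859443 = 38799032.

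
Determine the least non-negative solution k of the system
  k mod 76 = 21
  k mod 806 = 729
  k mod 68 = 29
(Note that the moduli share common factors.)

166765

Combine the congruences pairwise.
gcd(76, 806) = 2 and 2 | (729 − 21), so the pair is consistent; merging gives k ≡ 13625 (mod 30628), where 30628 = lcm(76, 806).
gcd(30628, 68) = 4 and 4 | (29 − 13625), so the pair is consistent; merging gives k ≡ 166765 (mod 520676), where 520676 = lcm(30628, 68).
The solution is unique modulo lcm(76, 806, 68) = 520676.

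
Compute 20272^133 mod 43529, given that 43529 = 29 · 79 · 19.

Mod 29: 20272 ≡ 1; by Fermat, exponent reduces to 133 mod 28 = 21; 1^21 ≡ 1 (mod 29).
Mod 79: 20272 ≡ 48; by Fermat, exponent reduces to 133 mod 78 = 55; 48^55 ≡ 53 (mod 79).
Mod 19: 20272 ≡ 18; by Fermat, exponent reduces to 133 mod 18 = 7; 18^7 ≡ 18 (mod 19).
Combine by CRT: x ≡ 1 (mod 29), x ≡ 53 (mod 79), x ≡ 18 (mod 19) ⇒ x ≡ 40659 (mod 43529).

40659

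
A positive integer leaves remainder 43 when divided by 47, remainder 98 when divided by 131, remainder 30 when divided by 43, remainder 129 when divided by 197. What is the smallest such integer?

From x ≡ 43 (mod 47) write x = 43 + 47t. Substituting into x ≡ 98 (mod 131) gives 47t ≡ 55 (mod 131), and since 47⁻¹ ≡ 92 (mod 131), t ≡ 82. Hence x ≡ 43 + 47·82 = 3897 (mod 6157).
From x ≡ 3897 (mod 6157) write x = 3897 + 6157t. Substituting into x ≡ 30 (mod 43) gives 6157t ≡ 3 (mod 43), and since 8⁻¹ ≡ 27 (mod 43), t ≡ 38. Hence x ≡ 3897 + 6157·38 = 237863 (mod 264751).
From x ≡ 237863 (mod 264751) write x = 237863 + 264751t. Substituting into x ≡ 129 (mod 197) gives 264751t ≡ 45 (mod 197), and since 180⁻¹ ≡ 139 (mod 197), t ≡ 148. Hence x ≡ 237863 + 264751·148 = 39421011 (mod 52155947).

39421011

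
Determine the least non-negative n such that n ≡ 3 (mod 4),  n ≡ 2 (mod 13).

15

Combine the congruences pairwise.
From n ≡ 3 (mod 4) write n = 3 + 4t. Substituting into n ≡ 2 (mod 13) gives 4t ≡ 12 (mod 13), and since 4⁻¹ ≡ 10 (mod 13), t ≡ 3. Hence n ≡ 3 + 4·3 = 15 (mod 52).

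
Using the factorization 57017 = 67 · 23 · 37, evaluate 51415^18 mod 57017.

45250

Mod 67: 51415 ≡ 26; 26^18 ≡ 25 (mod 67).
Mod 23: 51415 ≡ 10; 10^18 ≡ 9 (mod 23).
Mod 37: 51415 ≡ 22; 22^18 ≡ 36 (mod 37).
Combine by CRT: x ≡ 25 (mod 67), x ≡ 9 (mod 23), x ≡ 36 (mod 37) ⇒ x ≡ 45250 (mod 57017).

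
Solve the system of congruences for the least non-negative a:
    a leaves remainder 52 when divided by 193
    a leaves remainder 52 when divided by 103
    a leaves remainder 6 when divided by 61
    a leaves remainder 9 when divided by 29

13815957

The moduli are pairwise coprime; N = 193·103·61·29 = 35165951.
N/193 = 182207; 182207 ≡ 15 (mod 193); 15·103 ≡ 1, so inverse 103.
N/103 = 341417; 341417 ≡ 75 (mod 103); 75·11 ≡ 1, so inverse 11.
N/61 = 576491; 576491 ≡ 41 (mod 61); 41·3 ≡ 1, so inverse 3.
N/29 = 1212619; 1212619 ≡ 13 (mod 29); 13·9 ≡ 1, so inverse 9.
a ≡ 52·182207·103 + 52·341417·11 + 6·576491·3 + 9·1212619·9 = 1279790193.
1279790193 mod 35165951 = 13815957.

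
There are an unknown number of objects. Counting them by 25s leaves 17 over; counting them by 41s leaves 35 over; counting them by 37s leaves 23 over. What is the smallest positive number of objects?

Combine the congruences pairwise.
From N ≡ 17 (mod 25) write N = 17 + 25t. Substituting into N ≡ 35 (mod 41) gives 25t ≡ 18 (mod 41), and since 25⁻¹ ≡ 23 (mod 41), t ≡ 4. Hence N ≡ 17 + 25·4 = 117 (mod 1025).
From N ≡ 117 (mod 1025) write N = 117 + 1025t. Substituting into N ≡ 23 (mod 37) gives 1025t ≡ 17 (mod 37), and since 26⁻¹ ≡ 10 (mod 37), t ≡ 22. Hence N ≡ 117 + 1025·22 = 22667 (mod 37925).

22667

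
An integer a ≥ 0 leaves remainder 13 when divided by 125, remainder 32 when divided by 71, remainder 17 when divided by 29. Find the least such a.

Combine the congruences pairwise.
From a ≡ 13 (mod 125) write a = 13 + 125t. Substituting into a ≡ 32 (mod 71) gives 125t ≡ 19 (mod 71), and since 54⁻¹ ≡ 25 (mod 71), t ≡ 49. Hence a ≡ 13 + 125·49 = 6138 (mod 8875).
From a ≡ 6138 (mod 8875) write a = 6138 + 8875t. Substituting into a ≡ 17 (mod 29) gives 8875t ≡ 27 (mod 29), and since 1⁻¹ ≡ 1 (mod 29), t ≡ 27. Hence a ≡ 6138 + 8875·27 = 245763 (mod 257375).

245763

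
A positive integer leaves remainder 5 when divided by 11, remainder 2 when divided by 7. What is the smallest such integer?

Combine the congruences pairwise.
From t ≡ 5 (mod 11) write t = 5 + 11s. Substituting into t ≡ 2 (mod 7) gives 11s ≡ 4 (mod 7), and since 4⁻¹ ≡ 2 (mod 7), s ≡ 1. Hence t ≡ 5 + 11·1 = 16 (mod 77).

16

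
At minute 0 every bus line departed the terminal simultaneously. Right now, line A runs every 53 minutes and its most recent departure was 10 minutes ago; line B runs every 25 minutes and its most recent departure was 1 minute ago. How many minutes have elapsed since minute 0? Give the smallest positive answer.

1176

From t ≡ 10 (mod 53) write t = 10 + 53s. Substituting into t ≡ 1 (mod 25) gives 53s ≡ 16 (mod 25), and since 3⁻¹ ≡ 17 (mod 25), s ≡ 22. Hence t ≡ 10 + 53·22 = 1176 (mod 1325).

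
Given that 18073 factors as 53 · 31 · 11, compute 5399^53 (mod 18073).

16052

Mod 53: 5399 ≡ 46; by Fermat, exponent reduces to 53 mod 52 = 1; 46^1 ≡ 46 (mod 53).
Mod 31: 5399 ≡ 5; by Fermat, exponent reduces to 53 mod 30 = 23; 5^23 ≡ 25 (mod 31).
Mod 11: 5399 ≡ 9; by Fermat, exponent reduces to 53 mod 10 = 3; 9^3 ≡ 3 (mod 11).
Combine by CRT: x ≡ 46 (mod 53), x ≡ 25 (mod 31), x ≡ 3 (mod 11) ⇒ x ≡ 16052 (mod 18073).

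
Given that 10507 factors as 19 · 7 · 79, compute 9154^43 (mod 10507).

5010

Mod 19: 9154 ≡ 15; by Fermat, exponent reduces to 43 mod 18 = 7; 15^7 ≡ 13 (mod 19).
Mod 7: 9154 ≡ 5; by Fermat, exponent reduces to 43 mod 6 = 1; 5^1 ≡ 5 (mod 7).
Mod 79: 9154 ≡ 69; 69^43 ≡ 33 (mod 79).
Combine by CRT: x ≡ 13 (mod 19), x ≡ 5 (mod 7), x ≡ 33 (mod 79) ⇒ x ≡ 5010 (mod 10507).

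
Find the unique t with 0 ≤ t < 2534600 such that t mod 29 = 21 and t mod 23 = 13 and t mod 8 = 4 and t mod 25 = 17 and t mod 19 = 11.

1597892

The moduli are pairwise coprime; N = 29·23·8·25·19 = 2534600.
N/29 = 87400; 87400 ≡ 23 (mod 29); 23·24 ≡ 1, so inverse 24.
N/23 = 110200; 110200 ≡ 7 (mod 23); 7·10 ≡ 1, so inverse 10.
N/8 = 316825; 316825 ≡ 1 (mod 8), inverse 1.
N/25 = 101384; 101384 ≡ 9 (mod 25); 9·14 ≡ 1, so inverse 14.
N/19 = 133400; 133400 ≡ 1 (mod 19), inverse 1.
t ≡ 21·87400·24 + 13·110200·10 + 4·316825·1 + 17·101384·14 + 11·133400·1 = 85239692.
85239692 mod 2534600 = 1597892.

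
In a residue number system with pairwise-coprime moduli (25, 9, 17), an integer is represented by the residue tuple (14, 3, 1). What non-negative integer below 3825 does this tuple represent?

3639

From x ≡ 14 (mod 25) write x = 14 + 25t. Substituting into x ≡ 3 (mod 9) gives 25t ≡ 7 (mod 9), and since 7⁻¹ ≡ 4 (mod 9), t ≡ 1. Hence x ≡ 14 + 25·1 = 39 (mod 225).
From x ≡ 39 (mod 225) write x = 39 + 225t. Substituting into x ≡ 1 (mod 17) gives 225t ≡ 13 (mod 17), and since 4⁻¹ ≡ 13 (mod 17), t ≡ 16. Hence x ≡ 39 + 225·16 = 3639 (mod 3825).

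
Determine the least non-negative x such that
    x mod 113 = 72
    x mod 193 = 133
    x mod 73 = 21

1176854

The moduli are pairwise coprime; N = 113·193·73 = 1592057.
N/113 = 14089; 14089 ≡ 77 (mod 113); 77·91 ≡ 1, so inverse 91.
N/193 = 8249; 8249 ≡ 143 (mod 193); 143·27 ≡ 1, so inverse 27.
N/73 = 21809; 21809 ≡ 55 (mod 73); 55·4 ≡ 1, so inverse 4.
x ≡ 72·14089·91 + 133·8249·27 + 21·21809·4 = 123765243.
123765243 mod 1592057 = 1176854.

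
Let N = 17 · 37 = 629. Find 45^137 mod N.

Mod 17: 45 ≡ 11; by Fermat, exponent reduces to 137 mod 16 = 9; 11^9 ≡ 6 (mod 17).
Mod 37: 45 ≡ 8; by Fermat, exponent reduces to 137 mod 36 = 29; 8^29 ≡ 23 (mod 37).
Combine by CRT: x ≡ 6 (mod 17), x ≡ 23 (mod 37) ⇒ x ≡ 23 (mod 629).

23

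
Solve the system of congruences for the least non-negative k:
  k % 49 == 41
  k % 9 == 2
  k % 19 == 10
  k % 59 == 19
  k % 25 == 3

The moduli are pairwise coprime; N = 49·9·19·59·25 = 12359025.
N/49 = 252225; 252225 ≡ 22 (mod 49); 22·29 ≡ 1, so inverse 29.
N/9 = 1373225; 1373225 ≡ 5 (mod 9); 5·2 ≡ 1, so inverse 2.
N/19 = 650475; 650475 ≡ 10 (mod 19); 10·2 ≡ 1, so inverse 2.
N/59 = 209475; 209475 ≡ 25 (mod 59); 25·26 ≡ 1, so inverse 26.
N/25 = 494361; 494361 ≡ 11 (mod 25); 11·16 ≡ 1, so inverse 16.
k ≡ 41·252225·29 + 2·1373225·2 + 10·650475·2 + 19·209475·26 + 3·494361·16 = 445607903.
445607903 mod 12359025 = 683003.

683003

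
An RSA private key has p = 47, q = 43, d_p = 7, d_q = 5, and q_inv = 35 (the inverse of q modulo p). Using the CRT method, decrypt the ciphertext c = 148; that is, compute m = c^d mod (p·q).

761

m₁ = c^(d_p) mod p: c ≡ 7 (mod 47), and 7^7 mod 47 = 9.
m₂ = c^(d_q) mod q: c ≡ 19 (mod 43), and 19^5 mod 43 = 30.
h = q_inv·(m₁ − m₂) mod p = 35·(9 − 30) mod 47 = 17.
m = m₂ + h·q = 30 + 17·43 = 761.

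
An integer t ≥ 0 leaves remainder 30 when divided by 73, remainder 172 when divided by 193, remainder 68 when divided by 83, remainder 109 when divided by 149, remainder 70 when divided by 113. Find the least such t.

From t ≡ 30 (mod 73) write t = 30 + 73s. Substituting into t ≡ 172 (mod 193) gives 73s ≡ 142 (mod 193), and since 73⁻¹ ≡ 156 (mod 193), s ≡ 150. Hence t ≡ 30 + 73·150 = 10980 (mod 14089).
From t ≡ 10980 (mod 14089) write t = 10980 + 14089s. Substituting into t ≡ 68 (mod 83) gives 14089s ≡ 44 (mod 83), and since 62⁻¹ ≡ 79 (mod 83), s ≡ 73. Hence t ≡ 10980 + 14089·73 = 1039477 (mod 1169387).
From t ≡ 1039477 (mod 1169387) write t = 1039477 + 1169387s. Substituting into t ≡ 109 (mod 149) gives 1169387s ≡ 56 (mod 149), and since 35⁻¹ ≡ 132 (mod 149), s ≡ 91. Hence t ≡ 1039477 + 1169387·91 = 107453694 (mod 174238663).
From t ≡ 107453694 (mod 174238663) write t = 107453694 + 174238663s. Substituting into t ≡ 70 (mod 113) gives 174238663s ≡ 110 (mod 113), and since 8⁻¹ ≡ 99 (mod 113), s ≡ 42. Hence t ≡ 107453694 + 174238663·42 = 7425477540 (mod 19688968919).

7425477540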